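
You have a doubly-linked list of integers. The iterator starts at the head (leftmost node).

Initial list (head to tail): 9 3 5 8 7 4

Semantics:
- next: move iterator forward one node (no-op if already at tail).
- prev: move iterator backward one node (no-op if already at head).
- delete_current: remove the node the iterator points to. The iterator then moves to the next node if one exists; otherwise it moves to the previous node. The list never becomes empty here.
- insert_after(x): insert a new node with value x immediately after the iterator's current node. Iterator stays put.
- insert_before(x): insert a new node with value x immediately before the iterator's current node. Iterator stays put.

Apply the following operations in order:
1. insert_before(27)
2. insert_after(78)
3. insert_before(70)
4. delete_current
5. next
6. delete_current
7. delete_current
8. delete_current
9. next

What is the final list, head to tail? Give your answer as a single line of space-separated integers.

Answer: 27 70 78 7 4

Derivation:
After 1 (insert_before(27)): list=[27, 9, 3, 5, 8, 7, 4] cursor@9
After 2 (insert_after(78)): list=[27, 9, 78, 3, 5, 8, 7, 4] cursor@9
After 3 (insert_before(70)): list=[27, 70, 9, 78, 3, 5, 8, 7, 4] cursor@9
After 4 (delete_current): list=[27, 70, 78, 3, 5, 8, 7, 4] cursor@78
After 5 (next): list=[27, 70, 78, 3, 5, 8, 7, 4] cursor@3
After 6 (delete_current): list=[27, 70, 78, 5, 8, 7, 4] cursor@5
After 7 (delete_current): list=[27, 70, 78, 8, 7, 4] cursor@8
After 8 (delete_current): list=[27, 70, 78, 7, 4] cursor@7
After 9 (next): list=[27, 70, 78, 7, 4] cursor@4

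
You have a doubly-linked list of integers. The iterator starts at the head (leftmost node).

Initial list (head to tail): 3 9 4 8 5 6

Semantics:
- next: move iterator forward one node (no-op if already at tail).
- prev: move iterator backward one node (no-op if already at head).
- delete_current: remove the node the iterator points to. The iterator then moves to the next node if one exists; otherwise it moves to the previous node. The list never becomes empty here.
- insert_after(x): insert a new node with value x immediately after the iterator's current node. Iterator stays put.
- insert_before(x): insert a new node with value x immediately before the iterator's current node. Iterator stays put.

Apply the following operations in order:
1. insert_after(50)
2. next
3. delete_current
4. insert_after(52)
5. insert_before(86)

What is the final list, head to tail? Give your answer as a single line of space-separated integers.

Answer: 3 86 9 52 4 8 5 6

Derivation:
After 1 (insert_after(50)): list=[3, 50, 9, 4, 8, 5, 6] cursor@3
After 2 (next): list=[3, 50, 9, 4, 8, 5, 6] cursor@50
After 3 (delete_current): list=[3, 9, 4, 8, 5, 6] cursor@9
After 4 (insert_after(52)): list=[3, 9, 52, 4, 8, 5, 6] cursor@9
After 5 (insert_before(86)): list=[3, 86, 9, 52, 4, 8, 5, 6] cursor@9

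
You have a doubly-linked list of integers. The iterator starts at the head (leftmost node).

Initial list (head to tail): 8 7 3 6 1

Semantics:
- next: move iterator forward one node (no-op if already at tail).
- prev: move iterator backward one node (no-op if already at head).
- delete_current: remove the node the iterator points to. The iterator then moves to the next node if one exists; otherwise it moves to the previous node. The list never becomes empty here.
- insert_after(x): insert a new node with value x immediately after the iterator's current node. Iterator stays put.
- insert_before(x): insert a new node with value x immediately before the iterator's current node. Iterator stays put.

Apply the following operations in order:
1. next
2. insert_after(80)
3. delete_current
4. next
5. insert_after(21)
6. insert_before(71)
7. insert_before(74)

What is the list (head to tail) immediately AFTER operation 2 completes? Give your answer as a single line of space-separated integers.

Answer: 8 7 80 3 6 1

Derivation:
After 1 (next): list=[8, 7, 3, 6, 1] cursor@7
After 2 (insert_after(80)): list=[8, 7, 80, 3, 6, 1] cursor@7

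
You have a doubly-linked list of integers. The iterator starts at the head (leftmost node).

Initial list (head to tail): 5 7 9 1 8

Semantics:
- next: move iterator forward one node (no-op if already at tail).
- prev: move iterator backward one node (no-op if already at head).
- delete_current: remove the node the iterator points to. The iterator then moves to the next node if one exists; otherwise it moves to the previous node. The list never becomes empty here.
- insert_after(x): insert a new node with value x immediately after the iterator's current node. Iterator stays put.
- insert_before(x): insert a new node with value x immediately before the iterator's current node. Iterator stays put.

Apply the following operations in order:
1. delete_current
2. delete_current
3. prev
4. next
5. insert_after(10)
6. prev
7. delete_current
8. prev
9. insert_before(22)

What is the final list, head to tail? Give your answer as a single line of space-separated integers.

After 1 (delete_current): list=[7, 9, 1, 8] cursor@7
After 2 (delete_current): list=[9, 1, 8] cursor@9
After 3 (prev): list=[9, 1, 8] cursor@9
After 4 (next): list=[9, 1, 8] cursor@1
After 5 (insert_after(10)): list=[9, 1, 10, 8] cursor@1
After 6 (prev): list=[9, 1, 10, 8] cursor@9
After 7 (delete_current): list=[1, 10, 8] cursor@1
After 8 (prev): list=[1, 10, 8] cursor@1
After 9 (insert_before(22)): list=[22, 1, 10, 8] cursor@1

Answer: 22 1 10 8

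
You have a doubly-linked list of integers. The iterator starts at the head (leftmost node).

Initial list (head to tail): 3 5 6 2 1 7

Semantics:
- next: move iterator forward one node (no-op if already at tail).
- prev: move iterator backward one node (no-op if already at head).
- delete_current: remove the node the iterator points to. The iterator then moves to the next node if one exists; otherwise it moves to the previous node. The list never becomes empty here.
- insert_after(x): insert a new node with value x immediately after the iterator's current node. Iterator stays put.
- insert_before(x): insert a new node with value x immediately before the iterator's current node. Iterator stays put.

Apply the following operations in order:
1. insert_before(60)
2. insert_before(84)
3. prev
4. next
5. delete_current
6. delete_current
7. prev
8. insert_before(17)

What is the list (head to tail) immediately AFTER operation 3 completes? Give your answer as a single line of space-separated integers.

After 1 (insert_before(60)): list=[60, 3, 5, 6, 2, 1, 7] cursor@3
After 2 (insert_before(84)): list=[60, 84, 3, 5, 6, 2, 1, 7] cursor@3
After 3 (prev): list=[60, 84, 3, 5, 6, 2, 1, 7] cursor@84

Answer: 60 84 3 5 6 2 1 7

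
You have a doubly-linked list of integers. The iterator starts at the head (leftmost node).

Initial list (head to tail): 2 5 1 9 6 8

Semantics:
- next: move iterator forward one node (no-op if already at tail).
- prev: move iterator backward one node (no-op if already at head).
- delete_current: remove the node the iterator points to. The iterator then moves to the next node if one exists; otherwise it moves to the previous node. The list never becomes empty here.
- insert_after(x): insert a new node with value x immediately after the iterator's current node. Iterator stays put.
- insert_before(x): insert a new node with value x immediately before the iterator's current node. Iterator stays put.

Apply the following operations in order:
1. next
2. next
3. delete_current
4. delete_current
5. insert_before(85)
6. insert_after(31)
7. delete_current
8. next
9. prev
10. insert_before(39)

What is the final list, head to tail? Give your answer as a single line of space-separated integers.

Answer: 2 5 85 39 31 8

Derivation:
After 1 (next): list=[2, 5, 1, 9, 6, 8] cursor@5
After 2 (next): list=[2, 5, 1, 9, 6, 8] cursor@1
After 3 (delete_current): list=[2, 5, 9, 6, 8] cursor@9
After 4 (delete_current): list=[2, 5, 6, 8] cursor@6
After 5 (insert_before(85)): list=[2, 5, 85, 6, 8] cursor@6
After 6 (insert_after(31)): list=[2, 5, 85, 6, 31, 8] cursor@6
After 7 (delete_current): list=[2, 5, 85, 31, 8] cursor@31
After 8 (next): list=[2, 5, 85, 31, 8] cursor@8
After 9 (prev): list=[2, 5, 85, 31, 8] cursor@31
After 10 (insert_before(39)): list=[2, 5, 85, 39, 31, 8] cursor@31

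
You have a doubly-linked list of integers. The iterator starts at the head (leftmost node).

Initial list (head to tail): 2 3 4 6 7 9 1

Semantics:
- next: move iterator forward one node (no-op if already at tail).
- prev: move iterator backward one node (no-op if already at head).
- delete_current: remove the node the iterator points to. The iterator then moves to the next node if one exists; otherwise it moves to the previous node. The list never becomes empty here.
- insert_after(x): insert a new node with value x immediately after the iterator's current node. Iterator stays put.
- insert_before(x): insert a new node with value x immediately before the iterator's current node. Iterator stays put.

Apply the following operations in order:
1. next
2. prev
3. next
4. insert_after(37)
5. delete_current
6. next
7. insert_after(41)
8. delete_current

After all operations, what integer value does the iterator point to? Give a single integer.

Answer: 41

Derivation:
After 1 (next): list=[2, 3, 4, 6, 7, 9, 1] cursor@3
After 2 (prev): list=[2, 3, 4, 6, 7, 9, 1] cursor@2
After 3 (next): list=[2, 3, 4, 6, 7, 9, 1] cursor@3
After 4 (insert_after(37)): list=[2, 3, 37, 4, 6, 7, 9, 1] cursor@3
After 5 (delete_current): list=[2, 37, 4, 6, 7, 9, 1] cursor@37
After 6 (next): list=[2, 37, 4, 6, 7, 9, 1] cursor@4
After 7 (insert_after(41)): list=[2, 37, 4, 41, 6, 7, 9, 1] cursor@4
After 8 (delete_current): list=[2, 37, 41, 6, 7, 9, 1] cursor@41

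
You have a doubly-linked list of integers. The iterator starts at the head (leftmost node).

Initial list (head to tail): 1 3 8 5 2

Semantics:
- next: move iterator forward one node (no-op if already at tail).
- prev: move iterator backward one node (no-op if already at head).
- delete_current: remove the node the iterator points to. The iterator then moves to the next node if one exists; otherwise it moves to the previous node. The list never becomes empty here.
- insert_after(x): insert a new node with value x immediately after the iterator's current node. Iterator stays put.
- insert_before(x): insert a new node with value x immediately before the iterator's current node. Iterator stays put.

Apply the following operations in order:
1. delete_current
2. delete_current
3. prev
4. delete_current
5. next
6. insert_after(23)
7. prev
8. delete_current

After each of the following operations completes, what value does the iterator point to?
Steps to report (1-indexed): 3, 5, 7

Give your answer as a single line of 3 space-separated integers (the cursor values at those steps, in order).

Answer: 8 2 5

Derivation:
After 1 (delete_current): list=[3, 8, 5, 2] cursor@3
After 2 (delete_current): list=[8, 5, 2] cursor@8
After 3 (prev): list=[8, 5, 2] cursor@8
After 4 (delete_current): list=[5, 2] cursor@5
After 5 (next): list=[5, 2] cursor@2
After 6 (insert_after(23)): list=[5, 2, 23] cursor@2
After 7 (prev): list=[5, 2, 23] cursor@5
After 8 (delete_current): list=[2, 23] cursor@2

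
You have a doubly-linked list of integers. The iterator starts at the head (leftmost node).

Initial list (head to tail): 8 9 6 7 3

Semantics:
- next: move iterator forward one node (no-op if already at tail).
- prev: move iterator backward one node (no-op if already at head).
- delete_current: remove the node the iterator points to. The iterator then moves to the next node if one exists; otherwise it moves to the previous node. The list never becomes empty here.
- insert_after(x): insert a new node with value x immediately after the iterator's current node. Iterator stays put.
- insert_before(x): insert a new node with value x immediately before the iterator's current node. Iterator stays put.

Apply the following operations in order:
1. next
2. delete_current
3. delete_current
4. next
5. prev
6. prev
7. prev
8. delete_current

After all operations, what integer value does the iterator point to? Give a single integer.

After 1 (next): list=[8, 9, 6, 7, 3] cursor@9
After 2 (delete_current): list=[8, 6, 7, 3] cursor@6
After 3 (delete_current): list=[8, 7, 3] cursor@7
After 4 (next): list=[8, 7, 3] cursor@3
After 5 (prev): list=[8, 7, 3] cursor@7
After 6 (prev): list=[8, 7, 3] cursor@8
After 7 (prev): list=[8, 7, 3] cursor@8
After 8 (delete_current): list=[7, 3] cursor@7

Answer: 7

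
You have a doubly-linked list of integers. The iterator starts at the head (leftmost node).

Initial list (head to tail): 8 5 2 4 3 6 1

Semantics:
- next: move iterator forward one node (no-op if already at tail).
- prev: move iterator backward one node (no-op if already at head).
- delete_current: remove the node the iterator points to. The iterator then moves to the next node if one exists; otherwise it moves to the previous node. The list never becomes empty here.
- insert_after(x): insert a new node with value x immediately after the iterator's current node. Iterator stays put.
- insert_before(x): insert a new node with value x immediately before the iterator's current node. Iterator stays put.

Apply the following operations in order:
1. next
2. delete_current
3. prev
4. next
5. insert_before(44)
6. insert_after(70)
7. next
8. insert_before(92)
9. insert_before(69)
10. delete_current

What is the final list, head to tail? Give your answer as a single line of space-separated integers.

Answer: 8 44 2 92 69 4 3 6 1

Derivation:
After 1 (next): list=[8, 5, 2, 4, 3, 6, 1] cursor@5
After 2 (delete_current): list=[8, 2, 4, 3, 6, 1] cursor@2
After 3 (prev): list=[8, 2, 4, 3, 6, 1] cursor@8
After 4 (next): list=[8, 2, 4, 3, 6, 1] cursor@2
After 5 (insert_before(44)): list=[8, 44, 2, 4, 3, 6, 1] cursor@2
After 6 (insert_after(70)): list=[8, 44, 2, 70, 4, 3, 6, 1] cursor@2
After 7 (next): list=[8, 44, 2, 70, 4, 3, 6, 1] cursor@70
After 8 (insert_before(92)): list=[8, 44, 2, 92, 70, 4, 3, 6, 1] cursor@70
After 9 (insert_before(69)): list=[8, 44, 2, 92, 69, 70, 4, 3, 6, 1] cursor@70
After 10 (delete_current): list=[8, 44, 2, 92, 69, 4, 3, 6, 1] cursor@4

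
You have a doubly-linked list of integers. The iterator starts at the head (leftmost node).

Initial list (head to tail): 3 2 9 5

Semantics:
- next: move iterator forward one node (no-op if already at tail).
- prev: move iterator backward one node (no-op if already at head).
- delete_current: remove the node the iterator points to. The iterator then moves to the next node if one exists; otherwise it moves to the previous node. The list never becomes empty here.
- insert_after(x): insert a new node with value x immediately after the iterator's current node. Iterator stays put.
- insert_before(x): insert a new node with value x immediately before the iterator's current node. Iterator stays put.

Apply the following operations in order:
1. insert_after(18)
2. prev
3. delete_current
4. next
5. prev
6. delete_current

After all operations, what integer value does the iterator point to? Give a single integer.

After 1 (insert_after(18)): list=[3, 18, 2, 9, 5] cursor@3
After 2 (prev): list=[3, 18, 2, 9, 5] cursor@3
After 3 (delete_current): list=[18, 2, 9, 5] cursor@18
After 4 (next): list=[18, 2, 9, 5] cursor@2
After 5 (prev): list=[18, 2, 9, 5] cursor@18
After 6 (delete_current): list=[2, 9, 5] cursor@2

Answer: 2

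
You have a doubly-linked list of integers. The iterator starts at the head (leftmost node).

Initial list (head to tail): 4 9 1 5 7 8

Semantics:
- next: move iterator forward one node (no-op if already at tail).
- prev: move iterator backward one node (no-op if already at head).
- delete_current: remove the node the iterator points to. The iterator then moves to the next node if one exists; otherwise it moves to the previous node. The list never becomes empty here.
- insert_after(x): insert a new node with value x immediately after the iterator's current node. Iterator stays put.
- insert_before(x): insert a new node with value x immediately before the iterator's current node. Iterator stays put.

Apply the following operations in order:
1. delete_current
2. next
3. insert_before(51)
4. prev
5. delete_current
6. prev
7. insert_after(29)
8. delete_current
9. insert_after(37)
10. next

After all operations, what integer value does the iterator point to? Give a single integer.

Answer: 37

Derivation:
After 1 (delete_current): list=[9, 1, 5, 7, 8] cursor@9
After 2 (next): list=[9, 1, 5, 7, 8] cursor@1
After 3 (insert_before(51)): list=[9, 51, 1, 5, 7, 8] cursor@1
After 4 (prev): list=[9, 51, 1, 5, 7, 8] cursor@51
After 5 (delete_current): list=[9, 1, 5, 7, 8] cursor@1
After 6 (prev): list=[9, 1, 5, 7, 8] cursor@9
After 7 (insert_after(29)): list=[9, 29, 1, 5, 7, 8] cursor@9
After 8 (delete_current): list=[29, 1, 5, 7, 8] cursor@29
After 9 (insert_after(37)): list=[29, 37, 1, 5, 7, 8] cursor@29
After 10 (next): list=[29, 37, 1, 5, 7, 8] cursor@37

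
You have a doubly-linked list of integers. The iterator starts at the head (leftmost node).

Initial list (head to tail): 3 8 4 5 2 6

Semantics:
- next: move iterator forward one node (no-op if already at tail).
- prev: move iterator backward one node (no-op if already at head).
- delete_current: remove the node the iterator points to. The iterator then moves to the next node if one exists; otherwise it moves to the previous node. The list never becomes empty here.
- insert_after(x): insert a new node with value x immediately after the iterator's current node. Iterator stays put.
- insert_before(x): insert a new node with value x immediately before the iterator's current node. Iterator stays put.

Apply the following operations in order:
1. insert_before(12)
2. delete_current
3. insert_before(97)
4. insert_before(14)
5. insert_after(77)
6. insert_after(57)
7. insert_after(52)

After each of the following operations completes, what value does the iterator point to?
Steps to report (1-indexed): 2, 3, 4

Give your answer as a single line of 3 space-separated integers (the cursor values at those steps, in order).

Answer: 8 8 8

Derivation:
After 1 (insert_before(12)): list=[12, 3, 8, 4, 5, 2, 6] cursor@3
After 2 (delete_current): list=[12, 8, 4, 5, 2, 6] cursor@8
After 3 (insert_before(97)): list=[12, 97, 8, 4, 5, 2, 6] cursor@8
After 4 (insert_before(14)): list=[12, 97, 14, 8, 4, 5, 2, 6] cursor@8
After 5 (insert_after(77)): list=[12, 97, 14, 8, 77, 4, 5, 2, 6] cursor@8
After 6 (insert_after(57)): list=[12, 97, 14, 8, 57, 77, 4, 5, 2, 6] cursor@8
After 7 (insert_after(52)): list=[12, 97, 14, 8, 52, 57, 77, 4, 5, 2, 6] cursor@8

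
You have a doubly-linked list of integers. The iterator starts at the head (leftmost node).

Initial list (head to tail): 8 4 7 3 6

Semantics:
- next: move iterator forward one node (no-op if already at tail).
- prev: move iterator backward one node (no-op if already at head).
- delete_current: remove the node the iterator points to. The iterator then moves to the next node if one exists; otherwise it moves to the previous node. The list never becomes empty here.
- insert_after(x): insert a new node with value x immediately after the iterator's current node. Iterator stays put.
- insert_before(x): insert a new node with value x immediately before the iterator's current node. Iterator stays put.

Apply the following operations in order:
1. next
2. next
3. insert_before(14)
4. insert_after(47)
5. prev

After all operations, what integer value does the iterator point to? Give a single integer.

After 1 (next): list=[8, 4, 7, 3, 6] cursor@4
After 2 (next): list=[8, 4, 7, 3, 6] cursor@7
After 3 (insert_before(14)): list=[8, 4, 14, 7, 3, 6] cursor@7
After 4 (insert_after(47)): list=[8, 4, 14, 7, 47, 3, 6] cursor@7
After 5 (prev): list=[8, 4, 14, 7, 47, 3, 6] cursor@14

Answer: 14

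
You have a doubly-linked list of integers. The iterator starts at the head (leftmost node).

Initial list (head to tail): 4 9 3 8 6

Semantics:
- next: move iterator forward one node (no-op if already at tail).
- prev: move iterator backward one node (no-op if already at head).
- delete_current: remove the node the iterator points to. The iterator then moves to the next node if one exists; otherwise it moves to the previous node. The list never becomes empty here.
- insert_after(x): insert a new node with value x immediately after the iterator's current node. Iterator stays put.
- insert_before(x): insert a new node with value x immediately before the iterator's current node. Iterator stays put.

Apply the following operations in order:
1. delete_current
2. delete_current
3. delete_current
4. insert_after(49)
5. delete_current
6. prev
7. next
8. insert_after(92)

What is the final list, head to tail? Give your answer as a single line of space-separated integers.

After 1 (delete_current): list=[9, 3, 8, 6] cursor@9
After 2 (delete_current): list=[3, 8, 6] cursor@3
After 3 (delete_current): list=[8, 6] cursor@8
After 4 (insert_after(49)): list=[8, 49, 6] cursor@8
After 5 (delete_current): list=[49, 6] cursor@49
After 6 (prev): list=[49, 6] cursor@49
After 7 (next): list=[49, 6] cursor@6
After 8 (insert_after(92)): list=[49, 6, 92] cursor@6

Answer: 49 6 92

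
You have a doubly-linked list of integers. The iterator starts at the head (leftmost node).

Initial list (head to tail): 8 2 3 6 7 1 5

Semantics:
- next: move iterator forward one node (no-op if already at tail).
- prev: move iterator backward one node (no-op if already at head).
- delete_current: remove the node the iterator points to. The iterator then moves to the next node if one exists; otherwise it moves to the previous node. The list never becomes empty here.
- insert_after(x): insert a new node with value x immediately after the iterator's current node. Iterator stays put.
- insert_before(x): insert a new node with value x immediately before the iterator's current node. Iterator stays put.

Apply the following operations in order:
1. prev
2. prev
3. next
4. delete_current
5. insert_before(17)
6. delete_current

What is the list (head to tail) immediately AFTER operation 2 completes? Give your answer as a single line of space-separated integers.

After 1 (prev): list=[8, 2, 3, 6, 7, 1, 5] cursor@8
After 2 (prev): list=[8, 2, 3, 6, 7, 1, 5] cursor@8

Answer: 8 2 3 6 7 1 5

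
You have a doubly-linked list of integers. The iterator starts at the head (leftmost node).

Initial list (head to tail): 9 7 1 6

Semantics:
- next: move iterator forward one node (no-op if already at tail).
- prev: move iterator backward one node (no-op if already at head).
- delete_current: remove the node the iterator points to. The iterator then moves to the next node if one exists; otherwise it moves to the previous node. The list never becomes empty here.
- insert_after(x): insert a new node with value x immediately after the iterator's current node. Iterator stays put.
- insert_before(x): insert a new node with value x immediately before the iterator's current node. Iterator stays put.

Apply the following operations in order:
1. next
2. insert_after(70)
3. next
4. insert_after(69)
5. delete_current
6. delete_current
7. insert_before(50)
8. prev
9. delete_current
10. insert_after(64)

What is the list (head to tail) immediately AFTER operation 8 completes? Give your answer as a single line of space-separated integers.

Answer: 9 7 50 1 6

Derivation:
After 1 (next): list=[9, 7, 1, 6] cursor@7
After 2 (insert_after(70)): list=[9, 7, 70, 1, 6] cursor@7
After 3 (next): list=[9, 7, 70, 1, 6] cursor@70
After 4 (insert_after(69)): list=[9, 7, 70, 69, 1, 6] cursor@70
After 5 (delete_current): list=[9, 7, 69, 1, 6] cursor@69
After 6 (delete_current): list=[9, 7, 1, 6] cursor@1
After 7 (insert_before(50)): list=[9, 7, 50, 1, 6] cursor@1
After 8 (prev): list=[9, 7, 50, 1, 6] cursor@50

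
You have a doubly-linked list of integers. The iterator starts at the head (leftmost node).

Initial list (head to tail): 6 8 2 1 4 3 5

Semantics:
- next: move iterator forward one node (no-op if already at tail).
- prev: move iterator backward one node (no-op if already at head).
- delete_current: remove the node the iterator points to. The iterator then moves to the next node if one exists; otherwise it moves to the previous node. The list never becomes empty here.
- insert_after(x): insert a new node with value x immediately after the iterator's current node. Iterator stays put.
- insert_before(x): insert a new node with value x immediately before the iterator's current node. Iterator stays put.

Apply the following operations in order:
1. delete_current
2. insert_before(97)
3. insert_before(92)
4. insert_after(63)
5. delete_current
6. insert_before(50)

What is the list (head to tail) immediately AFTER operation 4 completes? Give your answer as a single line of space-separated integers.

Answer: 97 92 8 63 2 1 4 3 5

Derivation:
After 1 (delete_current): list=[8, 2, 1, 4, 3, 5] cursor@8
After 2 (insert_before(97)): list=[97, 8, 2, 1, 4, 3, 5] cursor@8
After 3 (insert_before(92)): list=[97, 92, 8, 2, 1, 4, 3, 5] cursor@8
After 4 (insert_after(63)): list=[97, 92, 8, 63, 2, 1, 4, 3, 5] cursor@8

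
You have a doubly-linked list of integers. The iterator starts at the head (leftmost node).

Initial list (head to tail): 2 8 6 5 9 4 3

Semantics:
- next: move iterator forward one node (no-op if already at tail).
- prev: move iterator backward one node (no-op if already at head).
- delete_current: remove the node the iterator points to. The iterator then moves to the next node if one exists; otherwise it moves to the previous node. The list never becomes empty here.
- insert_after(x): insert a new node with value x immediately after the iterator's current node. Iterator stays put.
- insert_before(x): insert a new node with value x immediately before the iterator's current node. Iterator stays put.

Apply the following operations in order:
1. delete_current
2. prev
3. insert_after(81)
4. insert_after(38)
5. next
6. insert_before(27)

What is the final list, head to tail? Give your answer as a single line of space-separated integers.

Answer: 8 27 38 81 6 5 9 4 3

Derivation:
After 1 (delete_current): list=[8, 6, 5, 9, 4, 3] cursor@8
After 2 (prev): list=[8, 6, 5, 9, 4, 3] cursor@8
After 3 (insert_after(81)): list=[8, 81, 6, 5, 9, 4, 3] cursor@8
After 4 (insert_after(38)): list=[8, 38, 81, 6, 5, 9, 4, 3] cursor@8
After 5 (next): list=[8, 38, 81, 6, 5, 9, 4, 3] cursor@38
After 6 (insert_before(27)): list=[8, 27, 38, 81, 6, 5, 9, 4, 3] cursor@38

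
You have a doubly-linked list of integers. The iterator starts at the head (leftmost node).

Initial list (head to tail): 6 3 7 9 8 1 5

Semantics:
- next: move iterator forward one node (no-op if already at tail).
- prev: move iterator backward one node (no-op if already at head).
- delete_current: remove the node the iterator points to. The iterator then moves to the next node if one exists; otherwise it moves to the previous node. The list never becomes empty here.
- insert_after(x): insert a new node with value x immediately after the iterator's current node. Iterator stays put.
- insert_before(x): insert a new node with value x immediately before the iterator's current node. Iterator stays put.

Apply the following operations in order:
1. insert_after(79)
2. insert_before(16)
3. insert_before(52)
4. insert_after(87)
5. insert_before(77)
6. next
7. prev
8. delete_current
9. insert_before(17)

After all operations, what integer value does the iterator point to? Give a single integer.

After 1 (insert_after(79)): list=[6, 79, 3, 7, 9, 8, 1, 5] cursor@6
After 2 (insert_before(16)): list=[16, 6, 79, 3, 7, 9, 8, 1, 5] cursor@6
After 3 (insert_before(52)): list=[16, 52, 6, 79, 3, 7, 9, 8, 1, 5] cursor@6
After 4 (insert_after(87)): list=[16, 52, 6, 87, 79, 3, 7, 9, 8, 1, 5] cursor@6
After 5 (insert_before(77)): list=[16, 52, 77, 6, 87, 79, 3, 7, 9, 8, 1, 5] cursor@6
After 6 (next): list=[16, 52, 77, 6, 87, 79, 3, 7, 9, 8, 1, 5] cursor@87
After 7 (prev): list=[16, 52, 77, 6, 87, 79, 3, 7, 9, 8, 1, 5] cursor@6
After 8 (delete_current): list=[16, 52, 77, 87, 79, 3, 7, 9, 8, 1, 5] cursor@87
After 9 (insert_before(17)): list=[16, 52, 77, 17, 87, 79, 3, 7, 9, 8, 1, 5] cursor@87

Answer: 87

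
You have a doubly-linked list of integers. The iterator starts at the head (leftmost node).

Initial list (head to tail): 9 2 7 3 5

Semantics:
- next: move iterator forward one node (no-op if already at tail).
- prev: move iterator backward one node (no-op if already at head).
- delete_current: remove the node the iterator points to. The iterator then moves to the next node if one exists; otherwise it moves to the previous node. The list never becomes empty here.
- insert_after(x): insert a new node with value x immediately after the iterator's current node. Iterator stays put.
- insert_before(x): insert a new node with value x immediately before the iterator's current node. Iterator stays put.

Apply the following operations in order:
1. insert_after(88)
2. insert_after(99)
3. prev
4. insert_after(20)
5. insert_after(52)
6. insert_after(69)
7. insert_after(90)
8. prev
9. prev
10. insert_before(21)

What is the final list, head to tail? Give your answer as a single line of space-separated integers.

After 1 (insert_after(88)): list=[9, 88, 2, 7, 3, 5] cursor@9
After 2 (insert_after(99)): list=[9, 99, 88, 2, 7, 3, 5] cursor@9
After 3 (prev): list=[9, 99, 88, 2, 7, 3, 5] cursor@9
After 4 (insert_after(20)): list=[9, 20, 99, 88, 2, 7, 3, 5] cursor@9
After 5 (insert_after(52)): list=[9, 52, 20, 99, 88, 2, 7, 3, 5] cursor@9
After 6 (insert_after(69)): list=[9, 69, 52, 20, 99, 88, 2, 7, 3, 5] cursor@9
After 7 (insert_after(90)): list=[9, 90, 69, 52, 20, 99, 88, 2, 7, 3, 5] cursor@9
After 8 (prev): list=[9, 90, 69, 52, 20, 99, 88, 2, 7, 3, 5] cursor@9
After 9 (prev): list=[9, 90, 69, 52, 20, 99, 88, 2, 7, 3, 5] cursor@9
After 10 (insert_before(21)): list=[21, 9, 90, 69, 52, 20, 99, 88, 2, 7, 3, 5] cursor@9

Answer: 21 9 90 69 52 20 99 88 2 7 3 5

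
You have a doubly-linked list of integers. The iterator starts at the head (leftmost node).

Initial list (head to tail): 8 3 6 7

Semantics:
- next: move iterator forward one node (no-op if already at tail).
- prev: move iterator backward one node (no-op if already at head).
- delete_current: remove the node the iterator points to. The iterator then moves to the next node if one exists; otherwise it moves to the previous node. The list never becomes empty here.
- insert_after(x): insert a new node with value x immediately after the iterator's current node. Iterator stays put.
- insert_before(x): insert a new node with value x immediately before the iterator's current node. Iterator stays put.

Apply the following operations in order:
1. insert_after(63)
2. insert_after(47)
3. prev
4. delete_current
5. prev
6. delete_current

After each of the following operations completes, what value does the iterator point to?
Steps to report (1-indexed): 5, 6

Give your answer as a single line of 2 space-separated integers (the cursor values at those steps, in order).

Answer: 47 63

Derivation:
After 1 (insert_after(63)): list=[8, 63, 3, 6, 7] cursor@8
After 2 (insert_after(47)): list=[8, 47, 63, 3, 6, 7] cursor@8
After 3 (prev): list=[8, 47, 63, 3, 6, 7] cursor@8
After 4 (delete_current): list=[47, 63, 3, 6, 7] cursor@47
After 5 (prev): list=[47, 63, 3, 6, 7] cursor@47
After 6 (delete_current): list=[63, 3, 6, 7] cursor@63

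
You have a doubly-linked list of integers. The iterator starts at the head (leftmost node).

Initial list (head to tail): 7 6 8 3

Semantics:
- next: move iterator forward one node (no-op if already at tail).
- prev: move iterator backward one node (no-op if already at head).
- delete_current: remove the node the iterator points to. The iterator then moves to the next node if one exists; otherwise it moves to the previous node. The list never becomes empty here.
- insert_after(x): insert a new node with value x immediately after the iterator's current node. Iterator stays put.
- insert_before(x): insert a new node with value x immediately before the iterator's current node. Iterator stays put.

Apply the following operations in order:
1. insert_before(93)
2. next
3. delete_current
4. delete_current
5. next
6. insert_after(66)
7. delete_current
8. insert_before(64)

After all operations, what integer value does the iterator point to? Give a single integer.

After 1 (insert_before(93)): list=[93, 7, 6, 8, 3] cursor@7
After 2 (next): list=[93, 7, 6, 8, 3] cursor@6
After 3 (delete_current): list=[93, 7, 8, 3] cursor@8
After 4 (delete_current): list=[93, 7, 3] cursor@3
After 5 (next): list=[93, 7, 3] cursor@3
After 6 (insert_after(66)): list=[93, 7, 3, 66] cursor@3
After 7 (delete_current): list=[93, 7, 66] cursor@66
After 8 (insert_before(64)): list=[93, 7, 64, 66] cursor@66

Answer: 66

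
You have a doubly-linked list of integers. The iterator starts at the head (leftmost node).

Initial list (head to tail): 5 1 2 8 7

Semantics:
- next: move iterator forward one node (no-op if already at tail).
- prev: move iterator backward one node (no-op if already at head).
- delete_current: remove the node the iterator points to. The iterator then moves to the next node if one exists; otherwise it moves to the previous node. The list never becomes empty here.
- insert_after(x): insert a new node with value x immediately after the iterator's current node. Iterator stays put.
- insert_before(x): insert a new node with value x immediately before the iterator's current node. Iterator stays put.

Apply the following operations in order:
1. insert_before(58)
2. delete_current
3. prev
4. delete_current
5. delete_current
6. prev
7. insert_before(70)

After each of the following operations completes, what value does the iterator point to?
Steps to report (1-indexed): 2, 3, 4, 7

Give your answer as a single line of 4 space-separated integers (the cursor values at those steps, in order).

After 1 (insert_before(58)): list=[58, 5, 1, 2, 8, 7] cursor@5
After 2 (delete_current): list=[58, 1, 2, 8, 7] cursor@1
After 3 (prev): list=[58, 1, 2, 8, 7] cursor@58
After 4 (delete_current): list=[1, 2, 8, 7] cursor@1
After 5 (delete_current): list=[2, 8, 7] cursor@2
After 6 (prev): list=[2, 8, 7] cursor@2
After 7 (insert_before(70)): list=[70, 2, 8, 7] cursor@2

Answer: 1 58 1 2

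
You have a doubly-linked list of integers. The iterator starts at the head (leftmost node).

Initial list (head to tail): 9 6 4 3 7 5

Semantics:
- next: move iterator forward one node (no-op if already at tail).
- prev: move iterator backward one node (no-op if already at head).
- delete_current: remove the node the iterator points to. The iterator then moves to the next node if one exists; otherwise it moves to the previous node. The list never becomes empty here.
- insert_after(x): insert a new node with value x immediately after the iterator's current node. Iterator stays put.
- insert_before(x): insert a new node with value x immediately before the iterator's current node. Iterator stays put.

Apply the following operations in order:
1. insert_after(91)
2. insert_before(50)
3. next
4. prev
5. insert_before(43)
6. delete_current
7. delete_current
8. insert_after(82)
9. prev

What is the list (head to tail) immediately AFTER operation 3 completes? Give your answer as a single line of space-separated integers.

Answer: 50 9 91 6 4 3 7 5

Derivation:
After 1 (insert_after(91)): list=[9, 91, 6, 4, 3, 7, 5] cursor@9
After 2 (insert_before(50)): list=[50, 9, 91, 6, 4, 3, 7, 5] cursor@9
After 3 (next): list=[50, 9, 91, 6, 4, 3, 7, 5] cursor@91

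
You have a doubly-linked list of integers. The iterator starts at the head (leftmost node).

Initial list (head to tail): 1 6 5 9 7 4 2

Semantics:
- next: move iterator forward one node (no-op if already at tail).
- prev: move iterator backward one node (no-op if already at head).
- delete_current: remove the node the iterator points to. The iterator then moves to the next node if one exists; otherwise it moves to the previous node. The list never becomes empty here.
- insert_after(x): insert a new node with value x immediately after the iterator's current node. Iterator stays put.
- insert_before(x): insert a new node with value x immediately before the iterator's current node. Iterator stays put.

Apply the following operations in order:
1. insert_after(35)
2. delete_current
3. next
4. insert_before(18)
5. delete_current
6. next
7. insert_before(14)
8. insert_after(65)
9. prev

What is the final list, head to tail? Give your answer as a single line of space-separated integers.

Answer: 35 18 5 14 9 65 7 4 2

Derivation:
After 1 (insert_after(35)): list=[1, 35, 6, 5, 9, 7, 4, 2] cursor@1
After 2 (delete_current): list=[35, 6, 5, 9, 7, 4, 2] cursor@35
After 3 (next): list=[35, 6, 5, 9, 7, 4, 2] cursor@6
After 4 (insert_before(18)): list=[35, 18, 6, 5, 9, 7, 4, 2] cursor@6
After 5 (delete_current): list=[35, 18, 5, 9, 7, 4, 2] cursor@5
After 6 (next): list=[35, 18, 5, 9, 7, 4, 2] cursor@9
After 7 (insert_before(14)): list=[35, 18, 5, 14, 9, 7, 4, 2] cursor@9
After 8 (insert_after(65)): list=[35, 18, 5, 14, 9, 65, 7, 4, 2] cursor@9
After 9 (prev): list=[35, 18, 5, 14, 9, 65, 7, 4, 2] cursor@14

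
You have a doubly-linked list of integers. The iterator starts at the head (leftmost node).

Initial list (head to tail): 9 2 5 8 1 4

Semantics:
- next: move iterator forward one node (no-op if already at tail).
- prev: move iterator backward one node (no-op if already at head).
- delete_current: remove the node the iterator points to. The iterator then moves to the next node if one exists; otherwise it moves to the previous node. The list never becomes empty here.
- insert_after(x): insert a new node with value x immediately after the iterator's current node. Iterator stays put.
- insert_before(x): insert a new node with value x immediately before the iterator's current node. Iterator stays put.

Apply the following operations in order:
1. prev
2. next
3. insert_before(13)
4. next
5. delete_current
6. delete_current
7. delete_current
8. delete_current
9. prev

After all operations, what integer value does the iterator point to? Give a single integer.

After 1 (prev): list=[9, 2, 5, 8, 1, 4] cursor@9
After 2 (next): list=[9, 2, 5, 8, 1, 4] cursor@2
After 3 (insert_before(13)): list=[9, 13, 2, 5, 8, 1, 4] cursor@2
After 4 (next): list=[9, 13, 2, 5, 8, 1, 4] cursor@5
After 5 (delete_current): list=[9, 13, 2, 8, 1, 4] cursor@8
After 6 (delete_current): list=[9, 13, 2, 1, 4] cursor@1
After 7 (delete_current): list=[9, 13, 2, 4] cursor@4
After 8 (delete_current): list=[9, 13, 2] cursor@2
After 9 (prev): list=[9, 13, 2] cursor@13

Answer: 13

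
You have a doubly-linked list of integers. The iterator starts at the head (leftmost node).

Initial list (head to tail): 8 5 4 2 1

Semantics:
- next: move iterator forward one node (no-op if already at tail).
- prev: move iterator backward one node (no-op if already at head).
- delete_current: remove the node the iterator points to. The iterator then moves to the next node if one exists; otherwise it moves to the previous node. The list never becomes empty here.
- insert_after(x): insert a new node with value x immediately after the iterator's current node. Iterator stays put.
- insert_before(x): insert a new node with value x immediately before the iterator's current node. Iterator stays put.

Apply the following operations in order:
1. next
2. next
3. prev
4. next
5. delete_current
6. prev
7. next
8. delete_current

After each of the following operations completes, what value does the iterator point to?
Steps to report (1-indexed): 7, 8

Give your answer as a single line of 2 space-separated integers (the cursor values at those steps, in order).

After 1 (next): list=[8, 5, 4, 2, 1] cursor@5
After 2 (next): list=[8, 5, 4, 2, 1] cursor@4
After 3 (prev): list=[8, 5, 4, 2, 1] cursor@5
After 4 (next): list=[8, 5, 4, 2, 1] cursor@4
After 5 (delete_current): list=[8, 5, 2, 1] cursor@2
After 6 (prev): list=[8, 5, 2, 1] cursor@5
After 7 (next): list=[8, 5, 2, 1] cursor@2
After 8 (delete_current): list=[8, 5, 1] cursor@1

Answer: 2 1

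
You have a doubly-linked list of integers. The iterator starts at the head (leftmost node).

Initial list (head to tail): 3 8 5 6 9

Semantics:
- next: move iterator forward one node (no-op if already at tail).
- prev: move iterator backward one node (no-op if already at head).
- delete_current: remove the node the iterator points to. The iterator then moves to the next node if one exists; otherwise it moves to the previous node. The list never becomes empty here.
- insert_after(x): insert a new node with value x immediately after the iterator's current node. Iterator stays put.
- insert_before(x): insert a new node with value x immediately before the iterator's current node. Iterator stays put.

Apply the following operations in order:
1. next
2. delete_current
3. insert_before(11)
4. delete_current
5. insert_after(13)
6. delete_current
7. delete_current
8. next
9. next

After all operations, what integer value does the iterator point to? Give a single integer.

Answer: 9

Derivation:
After 1 (next): list=[3, 8, 5, 6, 9] cursor@8
After 2 (delete_current): list=[3, 5, 6, 9] cursor@5
After 3 (insert_before(11)): list=[3, 11, 5, 6, 9] cursor@5
After 4 (delete_current): list=[3, 11, 6, 9] cursor@6
After 5 (insert_after(13)): list=[3, 11, 6, 13, 9] cursor@6
After 6 (delete_current): list=[3, 11, 13, 9] cursor@13
After 7 (delete_current): list=[3, 11, 9] cursor@9
After 8 (next): list=[3, 11, 9] cursor@9
After 9 (next): list=[3, 11, 9] cursor@9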